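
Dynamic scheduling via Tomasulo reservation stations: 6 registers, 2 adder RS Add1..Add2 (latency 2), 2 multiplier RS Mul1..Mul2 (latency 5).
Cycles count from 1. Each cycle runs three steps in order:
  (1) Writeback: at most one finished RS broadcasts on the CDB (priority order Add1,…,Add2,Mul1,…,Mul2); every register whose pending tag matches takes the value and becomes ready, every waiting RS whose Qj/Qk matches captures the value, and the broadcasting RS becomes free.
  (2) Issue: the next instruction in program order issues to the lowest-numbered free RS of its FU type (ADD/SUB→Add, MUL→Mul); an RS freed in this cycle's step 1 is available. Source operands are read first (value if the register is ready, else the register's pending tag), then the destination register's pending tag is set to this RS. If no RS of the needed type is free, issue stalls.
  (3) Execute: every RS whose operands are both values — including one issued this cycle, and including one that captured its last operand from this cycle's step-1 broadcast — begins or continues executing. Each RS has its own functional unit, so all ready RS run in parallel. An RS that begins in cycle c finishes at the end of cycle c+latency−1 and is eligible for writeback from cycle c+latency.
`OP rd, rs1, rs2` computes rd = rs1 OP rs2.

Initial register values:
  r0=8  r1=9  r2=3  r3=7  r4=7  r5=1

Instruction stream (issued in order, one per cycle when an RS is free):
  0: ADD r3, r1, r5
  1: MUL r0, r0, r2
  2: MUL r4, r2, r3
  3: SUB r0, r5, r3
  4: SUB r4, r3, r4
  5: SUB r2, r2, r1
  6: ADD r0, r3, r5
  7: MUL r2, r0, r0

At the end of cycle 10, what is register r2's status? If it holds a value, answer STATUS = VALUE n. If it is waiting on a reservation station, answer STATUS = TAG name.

  c1: issue ADD r3<-Add1  regs: r0:8,r1:9,r2:3,r3:Add1,r4:7,r5:1
  c2: issue MUL r0<-Mul1  regs: r0:Mul1,r1:9,r2:3,r3:Add1,r4:7,r5:1
  c3: CDB Add1=10; issue MUL r4<-Mul2  regs: r0:Mul1,r1:9,r2:3,r3:10,r4:Mul2,r5:1
  c4: issue SUB r0<-Add1  regs: r0:Add1,r1:9,r2:3,r3:10,r4:Mul2,r5:1
  c5: issue SUB r4<-Add2  regs: r0:Add1,r1:9,r2:3,r3:10,r4:Add2,r5:1
  c6: CDB Add1=-9; issue SUB r2<-Add1  regs: r0:-9,r1:9,r2:Add1,r3:10,r4:Add2,r5:1
  c7: CDB Mul1=24; stall  regs: r0:-9,r1:9,r2:Add1,r3:10,r4:Add2,r5:1
  c8: CDB Add1=-6; issue ADD r0<-Add1  regs: r0:Add1,r1:9,r2:-6,r3:10,r4:Add2,r5:1
  c9: CDB Mul2=30; issue MUL r2<-Mul1  regs: r0:Add1,r1:9,r2:Mul1,r3:10,r4:Add2,r5:1
  c10: CDB Add1=11  regs: r0:11,r1:9,r2:Mul1,r3:10,r4:Add2,r5:1

STATUS = TAG Mul1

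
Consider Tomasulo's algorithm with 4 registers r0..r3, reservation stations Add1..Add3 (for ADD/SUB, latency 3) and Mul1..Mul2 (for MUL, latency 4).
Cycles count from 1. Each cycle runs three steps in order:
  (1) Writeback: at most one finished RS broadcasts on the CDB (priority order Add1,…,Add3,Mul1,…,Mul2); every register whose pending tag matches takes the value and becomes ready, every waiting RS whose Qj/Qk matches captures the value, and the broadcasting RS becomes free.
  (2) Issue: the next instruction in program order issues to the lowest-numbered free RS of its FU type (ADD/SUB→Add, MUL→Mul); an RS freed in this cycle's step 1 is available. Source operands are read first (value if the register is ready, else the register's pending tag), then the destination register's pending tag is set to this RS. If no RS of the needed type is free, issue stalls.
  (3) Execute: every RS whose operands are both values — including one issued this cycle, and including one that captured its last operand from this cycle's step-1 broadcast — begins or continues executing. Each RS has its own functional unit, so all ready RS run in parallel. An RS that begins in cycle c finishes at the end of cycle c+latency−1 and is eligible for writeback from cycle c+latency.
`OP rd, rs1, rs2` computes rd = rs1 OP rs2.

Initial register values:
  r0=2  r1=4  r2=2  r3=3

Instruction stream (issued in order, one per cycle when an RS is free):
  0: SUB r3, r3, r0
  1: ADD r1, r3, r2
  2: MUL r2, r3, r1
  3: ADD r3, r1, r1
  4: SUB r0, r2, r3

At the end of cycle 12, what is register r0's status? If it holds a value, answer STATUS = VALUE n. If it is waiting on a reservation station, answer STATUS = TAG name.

STATUS = TAG Add3

c1: issue SUB r3<-Add1 | r0:2,r1:4,r2:2,r3:Add1
c2: issue ADD r1<-Add2 | r0:2,r1:Add2,r2:2,r3:Add1
c3: issue MUL r2<-Mul1 | r0:2,r1:Add2,r2:Mul1,r3:Add1
c4: CDB Add1=1; issue ADD r3<-Add1 | r0:2,r1:Add2,r2:Mul1,r3:Add1
c5: issue SUB r0<-Add3 | r0:Add3,r1:Add2,r2:Mul1,r3:Add1
c6: - | r0:Add3,r1:Add2,r2:Mul1,r3:Add1
c7: CDB Add2=3 | r0:Add3,r1:3,r2:Mul1,r3:Add1
c8: - | r0:Add3,r1:3,r2:Mul1,r3:Add1
c9: - | r0:Add3,r1:3,r2:Mul1,r3:Add1
c10: CDB Add1=6 | r0:Add3,r1:3,r2:Mul1,r3:6
c11: CDB Mul1=3 | r0:Add3,r1:3,r2:3,r3:6
c12: - | r0:Add3,r1:3,r2:3,r3:6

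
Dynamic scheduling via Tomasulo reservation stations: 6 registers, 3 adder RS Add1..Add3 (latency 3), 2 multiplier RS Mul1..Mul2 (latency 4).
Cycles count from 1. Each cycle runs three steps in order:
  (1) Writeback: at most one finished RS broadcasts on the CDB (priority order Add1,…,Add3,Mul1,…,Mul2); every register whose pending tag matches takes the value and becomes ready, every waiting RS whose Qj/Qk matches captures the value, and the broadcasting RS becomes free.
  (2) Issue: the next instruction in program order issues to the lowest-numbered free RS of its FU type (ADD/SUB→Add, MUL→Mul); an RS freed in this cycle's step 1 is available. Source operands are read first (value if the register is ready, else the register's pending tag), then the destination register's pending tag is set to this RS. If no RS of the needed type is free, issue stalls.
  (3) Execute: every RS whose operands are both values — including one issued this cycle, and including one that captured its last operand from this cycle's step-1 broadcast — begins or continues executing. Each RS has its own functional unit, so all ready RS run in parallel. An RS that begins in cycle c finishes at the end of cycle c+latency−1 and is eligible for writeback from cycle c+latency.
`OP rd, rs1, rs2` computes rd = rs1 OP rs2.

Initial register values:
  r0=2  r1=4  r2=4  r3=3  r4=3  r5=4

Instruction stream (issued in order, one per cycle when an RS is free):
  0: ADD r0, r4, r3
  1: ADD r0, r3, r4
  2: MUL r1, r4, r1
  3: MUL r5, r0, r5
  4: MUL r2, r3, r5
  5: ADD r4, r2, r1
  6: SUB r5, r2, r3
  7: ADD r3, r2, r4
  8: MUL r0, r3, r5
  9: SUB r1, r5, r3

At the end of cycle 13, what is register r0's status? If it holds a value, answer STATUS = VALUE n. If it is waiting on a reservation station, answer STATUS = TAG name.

  c1: issue ADD r0<-Add1  regs: r0:Add1,r1:4,r2:4,r3:3,r4:3,r5:4
  c2: issue ADD r0<-Add2  regs: r0:Add2,r1:4,r2:4,r3:3,r4:3,r5:4
  c3: issue MUL r1<-Mul1  regs: r0:Add2,r1:Mul1,r2:4,r3:3,r4:3,r5:4
  c4: CDB Add1=6; issue MUL r5<-Mul2  regs: r0:Add2,r1:Mul1,r2:4,r3:3,r4:3,r5:Mul2
  c5: CDB Add2=6; stall  regs: r0:6,r1:Mul1,r2:4,r3:3,r4:3,r5:Mul2
  c6: stall  regs: r0:6,r1:Mul1,r2:4,r3:3,r4:3,r5:Mul2
  c7: CDB Mul1=12; issue MUL r2<-Mul1  regs: r0:6,r1:12,r2:Mul1,r3:3,r4:3,r5:Mul2
  c8: issue ADD r4<-Add1  regs: r0:6,r1:12,r2:Mul1,r3:3,r4:Add1,r5:Mul2
  c9: CDB Mul2=24; issue SUB r5<-Add2  regs: r0:6,r1:12,r2:Mul1,r3:3,r4:Add1,r5:Add2
  c10: issue ADD r3<-Add3  regs: r0:6,r1:12,r2:Mul1,r3:Add3,r4:Add1,r5:Add2
  c11: issue MUL r0<-Mul2  regs: r0:Mul2,r1:12,r2:Mul1,r3:Add3,r4:Add1,r5:Add2
  c12: stall  regs: r0:Mul2,r1:12,r2:Mul1,r3:Add3,r4:Add1,r5:Add2
  c13: CDB Mul1=72; stall  regs: r0:Mul2,r1:12,r2:72,r3:Add3,r4:Add1,r5:Add2

STATUS = TAG Mul2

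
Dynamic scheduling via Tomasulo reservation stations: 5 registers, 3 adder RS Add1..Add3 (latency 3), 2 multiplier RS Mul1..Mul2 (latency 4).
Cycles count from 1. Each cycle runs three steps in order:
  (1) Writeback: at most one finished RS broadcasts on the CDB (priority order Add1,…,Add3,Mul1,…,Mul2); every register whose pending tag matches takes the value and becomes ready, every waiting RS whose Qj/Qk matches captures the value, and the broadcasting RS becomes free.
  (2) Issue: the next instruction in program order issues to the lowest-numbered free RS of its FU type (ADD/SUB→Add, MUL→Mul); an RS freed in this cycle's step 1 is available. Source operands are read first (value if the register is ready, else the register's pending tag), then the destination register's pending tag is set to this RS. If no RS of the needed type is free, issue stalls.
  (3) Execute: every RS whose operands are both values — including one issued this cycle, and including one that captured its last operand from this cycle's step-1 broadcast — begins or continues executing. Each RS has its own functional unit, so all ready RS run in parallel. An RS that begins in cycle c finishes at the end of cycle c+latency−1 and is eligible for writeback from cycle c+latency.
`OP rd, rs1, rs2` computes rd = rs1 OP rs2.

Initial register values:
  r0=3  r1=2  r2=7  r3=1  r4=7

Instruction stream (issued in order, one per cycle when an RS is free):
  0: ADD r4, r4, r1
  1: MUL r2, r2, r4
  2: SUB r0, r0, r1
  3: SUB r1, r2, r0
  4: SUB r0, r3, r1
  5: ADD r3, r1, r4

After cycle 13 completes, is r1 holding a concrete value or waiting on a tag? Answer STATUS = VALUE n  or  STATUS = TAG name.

c1: issue ADD r4<-Add1 | r0:3,r1:2,r2:7,r3:1,r4:Add1
c2: issue MUL r2<-Mul1 | r0:3,r1:2,r2:Mul1,r3:1,r4:Add1
c3: issue SUB r0<-Add2 | r0:Add2,r1:2,r2:Mul1,r3:1,r4:Add1
c4: CDB Add1=9; issue SUB r1<-Add1 | r0:Add2,r1:Add1,r2:Mul1,r3:1,r4:9
c5: issue SUB r0<-Add3 | r0:Add3,r1:Add1,r2:Mul1,r3:1,r4:9
c6: CDB Add2=1; issue ADD r3<-Add2 | r0:Add3,r1:Add1,r2:Mul1,r3:Add2,r4:9
c7: - | r0:Add3,r1:Add1,r2:Mul1,r3:Add2,r4:9
c8: CDB Mul1=63 | r0:Add3,r1:Add1,r2:63,r3:Add2,r4:9
c9: - | r0:Add3,r1:Add1,r2:63,r3:Add2,r4:9
c10: - | r0:Add3,r1:Add1,r2:63,r3:Add2,r4:9
c11: CDB Add1=62 | r0:Add3,r1:62,r2:63,r3:Add2,r4:9
c12: - | r0:Add3,r1:62,r2:63,r3:Add2,r4:9
c13: - | r0:Add3,r1:62,r2:63,r3:Add2,r4:9

STATUS = VALUE 62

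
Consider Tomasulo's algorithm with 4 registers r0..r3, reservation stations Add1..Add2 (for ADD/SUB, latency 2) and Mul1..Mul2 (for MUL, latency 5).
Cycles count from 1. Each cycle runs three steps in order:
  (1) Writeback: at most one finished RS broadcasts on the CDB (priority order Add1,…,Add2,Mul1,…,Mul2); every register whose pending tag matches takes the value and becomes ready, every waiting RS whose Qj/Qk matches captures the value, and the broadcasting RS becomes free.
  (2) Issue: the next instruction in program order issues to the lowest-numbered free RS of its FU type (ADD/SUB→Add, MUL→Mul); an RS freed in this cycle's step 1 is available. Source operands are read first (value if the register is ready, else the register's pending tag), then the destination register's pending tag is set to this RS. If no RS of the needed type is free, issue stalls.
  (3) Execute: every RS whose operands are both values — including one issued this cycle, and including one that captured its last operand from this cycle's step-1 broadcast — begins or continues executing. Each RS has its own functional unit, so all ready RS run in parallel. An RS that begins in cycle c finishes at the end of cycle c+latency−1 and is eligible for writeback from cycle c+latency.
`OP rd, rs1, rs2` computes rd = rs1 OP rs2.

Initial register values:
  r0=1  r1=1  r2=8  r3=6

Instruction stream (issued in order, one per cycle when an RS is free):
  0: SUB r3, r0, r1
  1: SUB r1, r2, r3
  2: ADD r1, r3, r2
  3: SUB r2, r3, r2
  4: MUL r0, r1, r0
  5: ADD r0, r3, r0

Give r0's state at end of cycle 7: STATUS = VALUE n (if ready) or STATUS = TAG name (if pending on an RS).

  c1: issue SUB r3<-Add1  regs: r0:1,r1:1,r2:8,r3:Add1
  c2: issue SUB r1<-Add2  regs: r0:1,r1:Add2,r2:8,r3:Add1
  c3: CDB Add1=0; issue ADD r1<-Add1  regs: r0:1,r1:Add1,r2:8,r3:0
  c4: stall  regs: r0:1,r1:Add1,r2:8,r3:0
  c5: CDB Add1=8; issue SUB r2<-Add1  regs: r0:1,r1:8,r2:Add1,r3:0
  c6: CDB Add2=8; issue MUL r0<-Mul1  regs: r0:Mul1,r1:8,r2:Add1,r3:0
  c7: CDB Add1=-8; issue ADD r0<-Add1  regs: r0:Add1,r1:8,r2:-8,r3:0

STATUS = TAG Add1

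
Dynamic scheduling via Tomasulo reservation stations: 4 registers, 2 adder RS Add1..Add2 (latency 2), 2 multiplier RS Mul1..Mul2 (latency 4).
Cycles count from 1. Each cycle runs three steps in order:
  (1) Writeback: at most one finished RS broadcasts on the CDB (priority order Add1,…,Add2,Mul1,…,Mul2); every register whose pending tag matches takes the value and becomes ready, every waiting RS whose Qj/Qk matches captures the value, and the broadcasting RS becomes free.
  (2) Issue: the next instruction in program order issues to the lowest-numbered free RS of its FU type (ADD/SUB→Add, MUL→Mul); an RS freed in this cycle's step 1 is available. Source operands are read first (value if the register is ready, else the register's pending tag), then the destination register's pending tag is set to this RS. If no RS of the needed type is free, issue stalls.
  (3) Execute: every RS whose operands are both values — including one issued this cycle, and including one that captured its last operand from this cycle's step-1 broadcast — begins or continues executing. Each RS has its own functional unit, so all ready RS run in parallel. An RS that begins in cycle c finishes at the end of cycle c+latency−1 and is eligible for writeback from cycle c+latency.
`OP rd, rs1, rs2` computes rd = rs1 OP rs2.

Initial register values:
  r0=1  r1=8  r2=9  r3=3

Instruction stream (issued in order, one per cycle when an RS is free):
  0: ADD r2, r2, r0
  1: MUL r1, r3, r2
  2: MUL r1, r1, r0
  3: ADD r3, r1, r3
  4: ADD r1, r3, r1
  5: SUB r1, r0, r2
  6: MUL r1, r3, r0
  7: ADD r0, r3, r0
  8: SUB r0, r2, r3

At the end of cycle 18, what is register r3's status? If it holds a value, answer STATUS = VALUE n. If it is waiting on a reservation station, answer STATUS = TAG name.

STATUS = VALUE 33

  c1: issue ADD r2<-Add1  regs: r0:1,r1:8,r2:Add1,r3:3
  c2: issue MUL r1<-Mul1  regs: r0:1,r1:Mul1,r2:Add1,r3:3
  c3: CDB Add1=10; issue MUL r1<-Mul2  regs: r0:1,r1:Mul2,r2:10,r3:3
  c4: issue ADD r3<-Add1  regs: r0:1,r1:Mul2,r2:10,r3:Add1
  c5: issue ADD r1<-Add2  regs: r0:1,r1:Add2,r2:10,r3:Add1
  c6: stall  regs: r0:1,r1:Add2,r2:10,r3:Add1
  c7: CDB Mul1=30; stall  regs: r0:1,r1:Add2,r2:10,r3:Add1
  c8: stall  regs: r0:1,r1:Add2,r2:10,r3:Add1
  c9: stall  regs: r0:1,r1:Add2,r2:10,r3:Add1
  c10: stall  regs: r0:1,r1:Add2,r2:10,r3:Add1
  c11: CDB Mul2=30; stall  regs: r0:1,r1:Add2,r2:10,r3:Add1
  c12: stall  regs: r0:1,r1:Add2,r2:10,r3:Add1
  c13: CDB Add1=33; issue SUB r1<-Add1  regs: r0:1,r1:Add1,r2:10,r3:33
  c14: issue MUL r1<-Mul1  regs: r0:1,r1:Mul1,r2:10,r3:33
  c15: CDB Add1=-9; issue ADD r0<-Add1  regs: r0:Add1,r1:Mul1,r2:10,r3:33
  c16: CDB Add2=63; issue SUB r0<-Add2  regs: r0:Add2,r1:Mul1,r2:10,r3:33
  c17: CDB Add1=34  regs: r0:Add2,r1:Mul1,r2:10,r3:33
  c18: CDB Add2=-23  regs: r0:-23,r1:Mul1,r2:10,r3:33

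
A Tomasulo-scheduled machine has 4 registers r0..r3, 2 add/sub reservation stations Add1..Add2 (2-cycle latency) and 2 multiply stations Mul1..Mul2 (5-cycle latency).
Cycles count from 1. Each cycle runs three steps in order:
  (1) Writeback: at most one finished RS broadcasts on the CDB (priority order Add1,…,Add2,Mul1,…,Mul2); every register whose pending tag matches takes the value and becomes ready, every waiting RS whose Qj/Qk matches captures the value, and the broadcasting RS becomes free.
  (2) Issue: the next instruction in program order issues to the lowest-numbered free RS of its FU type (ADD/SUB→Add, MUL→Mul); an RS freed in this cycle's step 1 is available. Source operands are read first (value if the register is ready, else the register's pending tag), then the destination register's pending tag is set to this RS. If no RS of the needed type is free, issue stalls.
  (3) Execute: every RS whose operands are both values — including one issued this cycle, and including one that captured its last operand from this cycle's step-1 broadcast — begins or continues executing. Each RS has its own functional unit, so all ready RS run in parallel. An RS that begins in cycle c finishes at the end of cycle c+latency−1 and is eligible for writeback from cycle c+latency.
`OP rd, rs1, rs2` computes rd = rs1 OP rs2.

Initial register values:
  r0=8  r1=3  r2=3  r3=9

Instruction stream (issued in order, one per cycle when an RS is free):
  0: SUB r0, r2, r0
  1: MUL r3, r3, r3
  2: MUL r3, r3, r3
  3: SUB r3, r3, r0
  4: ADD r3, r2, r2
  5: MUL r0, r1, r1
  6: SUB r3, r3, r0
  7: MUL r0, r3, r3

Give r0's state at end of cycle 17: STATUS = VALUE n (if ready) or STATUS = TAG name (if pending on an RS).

cycle 1: issue SUB r0<-Add1 // r0:Add1,r1:3,r2:3,r3:9
cycle 2: issue MUL r3<-Mul1 // r0:Add1,r1:3,r2:3,r3:Mul1
cycle 3: CDB Add1=-5; issue MUL r3<-Mul2 // r0:-5,r1:3,r2:3,r3:Mul2
cycle 4: issue SUB r3<-Add1 // r0:-5,r1:3,r2:3,r3:Add1
cycle 5: issue ADD r3<-Add2 // r0:-5,r1:3,r2:3,r3:Add2
cycle 6: stall // r0:-5,r1:3,r2:3,r3:Add2
cycle 7: CDB Add2=6; stall // r0:-5,r1:3,r2:3,r3:6
cycle 8: CDB Mul1=81; issue MUL r0<-Mul1 // r0:Mul1,r1:3,r2:3,r3:6
cycle 9: issue SUB r3<-Add2 // r0:Mul1,r1:3,r2:3,r3:Add2
cycle 10: stall // r0:Mul1,r1:3,r2:3,r3:Add2
cycle 11: stall // r0:Mul1,r1:3,r2:3,r3:Add2
cycle 12: stall // r0:Mul1,r1:3,r2:3,r3:Add2
cycle 13: CDB Mul1=9; issue MUL r0<-Mul1 // r0:Mul1,r1:3,r2:3,r3:Add2
cycle 14: CDB Mul2=6561 // r0:Mul1,r1:3,r2:3,r3:Add2
cycle 15: CDB Add2=-3 // r0:Mul1,r1:3,r2:3,r3:-3
cycle 16: CDB Add1=6566 // r0:Mul1,r1:3,r2:3,r3:-3
cycle 17: - // r0:Mul1,r1:3,r2:3,r3:-3

STATUS = TAG Mul1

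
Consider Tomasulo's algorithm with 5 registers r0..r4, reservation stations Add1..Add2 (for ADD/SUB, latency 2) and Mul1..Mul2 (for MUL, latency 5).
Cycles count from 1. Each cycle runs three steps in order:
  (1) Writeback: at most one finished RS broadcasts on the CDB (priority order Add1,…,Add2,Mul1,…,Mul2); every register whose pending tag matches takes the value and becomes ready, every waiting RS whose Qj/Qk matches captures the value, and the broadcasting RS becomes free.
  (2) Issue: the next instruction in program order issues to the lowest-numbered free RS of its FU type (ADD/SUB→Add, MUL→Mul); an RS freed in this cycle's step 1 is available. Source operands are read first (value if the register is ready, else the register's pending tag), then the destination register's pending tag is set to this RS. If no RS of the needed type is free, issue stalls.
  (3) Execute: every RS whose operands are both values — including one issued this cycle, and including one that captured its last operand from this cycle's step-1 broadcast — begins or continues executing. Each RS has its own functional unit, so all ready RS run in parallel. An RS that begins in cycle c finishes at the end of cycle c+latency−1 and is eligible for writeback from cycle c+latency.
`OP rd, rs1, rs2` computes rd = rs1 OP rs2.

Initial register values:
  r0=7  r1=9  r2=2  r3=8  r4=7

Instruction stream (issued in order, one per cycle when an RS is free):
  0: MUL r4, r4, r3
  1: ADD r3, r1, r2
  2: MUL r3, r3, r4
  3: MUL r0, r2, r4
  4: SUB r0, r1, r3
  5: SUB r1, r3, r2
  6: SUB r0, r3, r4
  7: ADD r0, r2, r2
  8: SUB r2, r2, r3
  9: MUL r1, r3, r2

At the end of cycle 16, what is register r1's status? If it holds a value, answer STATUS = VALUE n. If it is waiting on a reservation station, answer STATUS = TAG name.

STATUS = VALUE 614

  c1: issue MUL r4<-Mul1  regs: r0:7,r1:9,r2:2,r3:8,r4:Mul1
  c2: issue ADD r3<-Add1  regs: r0:7,r1:9,r2:2,r3:Add1,r4:Mul1
  c3: issue MUL r3<-Mul2  regs: r0:7,r1:9,r2:2,r3:Mul2,r4:Mul1
  c4: CDB Add1=11; stall  regs: r0:7,r1:9,r2:2,r3:Mul2,r4:Mul1
  c5: stall  regs: r0:7,r1:9,r2:2,r3:Mul2,r4:Mul1
  c6: CDB Mul1=56; issue MUL r0<-Mul1  regs: r0:Mul1,r1:9,r2:2,r3:Mul2,r4:56
  c7: issue SUB r0<-Add1  regs: r0:Add1,r1:9,r2:2,r3:Mul2,r4:56
  c8: issue SUB r1<-Add2  regs: r0:Add1,r1:Add2,r2:2,r3:Mul2,r4:56
  c9: stall  regs: r0:Add1,r1:Add2,r2:2,r3:Mul2,r4:56
  c10: stall  regs: r0:Add1,r1:Add2,r2:2,r3:Mul2,r4:56
  c11: CDB Mul1=112; stall  regs: r0:Add1,r1:Add2,r2:2,r3:Mul2,r4:56
  c12: CDB Mul2=616; stall  regs: r0:Add1,r1:Add2,r2:2,r3:616,r4:56
  c13: stall  regs: r0:Add1,r1:Add2,r2:2,r3:616,r4:56
  c14: CDB Add1=-607; issue SUB r0<-Add1  regs: r0:Add1,r1:Add2,r2:2,r3:616,r4:56
  c15: CDB Add2=614; issue ADD r0<-Add2  regs: r0:Add2,r1:614,r2:2,r3:616,r4:56
  c16: CDB Add1=560; issue SUB r2<-Add1  regs: r0:Add2,r1:614,r2:Add1,r3:616,r4:56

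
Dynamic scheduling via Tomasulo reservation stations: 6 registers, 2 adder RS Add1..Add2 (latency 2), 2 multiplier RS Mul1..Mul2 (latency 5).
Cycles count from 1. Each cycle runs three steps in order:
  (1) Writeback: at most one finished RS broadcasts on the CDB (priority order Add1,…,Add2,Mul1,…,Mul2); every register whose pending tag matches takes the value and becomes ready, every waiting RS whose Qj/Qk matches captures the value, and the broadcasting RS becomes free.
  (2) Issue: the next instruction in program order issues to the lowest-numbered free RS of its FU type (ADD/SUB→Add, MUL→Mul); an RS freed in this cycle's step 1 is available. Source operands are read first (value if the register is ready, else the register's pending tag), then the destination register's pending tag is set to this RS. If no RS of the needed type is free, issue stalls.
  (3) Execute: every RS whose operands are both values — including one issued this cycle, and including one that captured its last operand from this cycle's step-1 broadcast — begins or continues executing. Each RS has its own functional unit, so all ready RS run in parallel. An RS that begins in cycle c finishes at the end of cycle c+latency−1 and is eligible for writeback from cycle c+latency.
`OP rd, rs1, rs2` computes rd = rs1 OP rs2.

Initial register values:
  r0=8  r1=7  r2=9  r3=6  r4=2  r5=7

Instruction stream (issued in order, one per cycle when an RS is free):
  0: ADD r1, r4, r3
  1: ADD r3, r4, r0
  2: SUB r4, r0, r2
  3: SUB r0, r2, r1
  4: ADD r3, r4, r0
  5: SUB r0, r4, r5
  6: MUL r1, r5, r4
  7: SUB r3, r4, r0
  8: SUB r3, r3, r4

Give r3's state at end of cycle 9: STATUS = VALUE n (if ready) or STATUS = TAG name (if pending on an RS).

  c1: issue ADD r1<-Add1  regs: r0:8,r1:Add1,r2:9,r3:6,r4:2,r5:7
  c2: issue ADD r3<-Add2  regs: r0:8,r1:Add1,r2:9,r3:Add2,r4:2,r5:7
  c3: CDB Add1=8; issue SUB r4<-Add1  regs: r0:8,r1:8,r2:9,r3:Add2,r4:Add1,r5:7
  c4: CDB Add2=10; issue SUB r0<-Add2  regs: r0:Add2,r1:8,r2:9,r3:10,r4:Add1,r5:7
  c5: CDB Add1=-1; issue ADD r3<-Add1  regs: r0:Add2,r1:8,r2:9,r3:Add1,r4:-1,r5:7
  c6: CDB Add2=1; issue SUB r0<-Add2  regs: r0:Add2,r1:8,r2:9,r3:Add1,r4:-1,r5:7
  c7: issue MUL r1<-Mul1  regs: r0:Add2,r1:Mul1,r2:9,r3:Add1,r4:-1,r5:7
  c8: CDB Add1=0; issue SUB r3<-Add1  regs: r0:Add2,r1:Mul1,r2:9,r3:Add1,r4:-1,r5:7
  c9: CDB Add2=-8; issue SUB r3<-Add2  regs: r0:-8,r1:Mul1,r2:9,r3:Add2,r4:-1,r5:7

STATUS = TAG Add2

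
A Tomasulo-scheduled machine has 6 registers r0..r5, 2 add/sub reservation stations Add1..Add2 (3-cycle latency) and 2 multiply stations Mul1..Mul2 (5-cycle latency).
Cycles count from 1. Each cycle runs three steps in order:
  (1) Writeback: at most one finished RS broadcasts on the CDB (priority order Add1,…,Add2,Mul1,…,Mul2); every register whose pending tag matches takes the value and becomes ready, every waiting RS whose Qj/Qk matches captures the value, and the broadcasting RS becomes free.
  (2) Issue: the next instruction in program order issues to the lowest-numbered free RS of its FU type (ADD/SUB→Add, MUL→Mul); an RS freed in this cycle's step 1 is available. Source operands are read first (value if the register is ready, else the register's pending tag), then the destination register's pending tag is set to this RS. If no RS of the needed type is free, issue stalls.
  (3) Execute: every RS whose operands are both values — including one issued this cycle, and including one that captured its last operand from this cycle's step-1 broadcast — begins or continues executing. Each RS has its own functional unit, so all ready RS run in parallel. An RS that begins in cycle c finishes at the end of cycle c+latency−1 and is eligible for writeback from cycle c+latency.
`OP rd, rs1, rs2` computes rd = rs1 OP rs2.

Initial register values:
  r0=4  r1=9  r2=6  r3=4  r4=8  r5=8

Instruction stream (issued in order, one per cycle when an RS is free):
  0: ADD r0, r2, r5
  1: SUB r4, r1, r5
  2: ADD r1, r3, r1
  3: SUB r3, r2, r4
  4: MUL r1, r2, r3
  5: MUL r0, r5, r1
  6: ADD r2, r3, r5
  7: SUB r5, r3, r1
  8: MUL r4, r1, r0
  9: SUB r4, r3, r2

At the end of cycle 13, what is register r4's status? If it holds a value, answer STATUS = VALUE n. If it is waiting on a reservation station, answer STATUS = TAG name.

cycle 1: issue ADD r0<-Add1 // r0:Add1,r1:9,r2:6,r3:4,r4:8,r5:8
cycle 2: issue SUB r4<-Add2 // r0:Add1,r1:9,r2:6,r3:4,r4:Add2,r5:8
cycle 3: stall // r0:Add1,r1:9,r2:6,r3:4,r4:Add2,r5:8
cycle 4: CDB Add1=14; issue ADD r1<-Add1 // r0:14,r1:Add1,r2:6,r3:4,r4:Add2,r5:8
cycle 5: CDB Add2=1; issue SUB r3<-Add2 // r0:14,r1:Add1,r2:6,r3:Add2,r4:1,r5:8
cycle 6: issue MUL r1<-Mul1 // r0:14,r1:Mul1,r2:6,r3:Add2,r4:1,r5:8
cycle 7: CDB Add1=13; issue MUL r0<-Mul2 // r0:Mul2,r1:Mul1,r2:6,r3:Add2,r4:1,r5:8
cycle 8: CDB Add2=5; issue ADD r2<-Add1 // r0:Mul2,r1:Mul1,r2:Add1,r3:5,r4:1,r5:8
cycle 9: issue SUB r5<-Add2 // r0:Mul2,r1:Mul1,r2:Add1,r3:5,r4:1,r5:Add2
cycle 10: stall // r0:Mul2,r1:Mul1,r2:Add1,r3:5,r4:1,r5:Add2
cycle 11: CDB Add1=13; stall // r0:Mul2,r1:Mul1,r2:13,r3:5,r4:1,r5:Add2
cycle 12: stall // r0:Mul2,r1:Mul1,r2:13,r3:5,r4:1,r5:Add2
cycle 13: CDB Mul1=30; issue MUL r4<-Mul1 // r0:Mul2,r1:30,r2:13,r3:5,r4:Mul1,r5:Add2

STATUS = TAG Mul1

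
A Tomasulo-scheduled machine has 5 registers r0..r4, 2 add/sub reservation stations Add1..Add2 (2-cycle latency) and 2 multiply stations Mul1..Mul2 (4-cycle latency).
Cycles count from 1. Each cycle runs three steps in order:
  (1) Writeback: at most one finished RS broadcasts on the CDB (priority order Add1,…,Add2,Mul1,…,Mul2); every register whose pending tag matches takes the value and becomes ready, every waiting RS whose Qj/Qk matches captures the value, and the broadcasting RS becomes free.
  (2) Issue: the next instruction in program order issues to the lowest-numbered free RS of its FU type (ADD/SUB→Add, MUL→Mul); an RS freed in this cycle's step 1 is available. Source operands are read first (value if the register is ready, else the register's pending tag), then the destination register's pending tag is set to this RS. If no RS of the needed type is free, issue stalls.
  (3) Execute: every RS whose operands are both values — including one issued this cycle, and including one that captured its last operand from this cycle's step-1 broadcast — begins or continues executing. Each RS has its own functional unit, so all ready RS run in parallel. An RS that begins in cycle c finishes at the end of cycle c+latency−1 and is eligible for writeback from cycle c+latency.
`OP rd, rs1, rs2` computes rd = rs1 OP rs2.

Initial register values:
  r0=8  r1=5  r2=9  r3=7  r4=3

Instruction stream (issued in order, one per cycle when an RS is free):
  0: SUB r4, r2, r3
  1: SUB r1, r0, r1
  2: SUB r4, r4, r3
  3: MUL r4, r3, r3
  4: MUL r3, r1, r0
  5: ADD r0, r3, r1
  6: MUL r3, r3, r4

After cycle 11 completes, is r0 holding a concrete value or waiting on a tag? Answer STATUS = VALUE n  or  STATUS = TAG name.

STATUS = VALUE 27

cycle 1: issue SUB r4<-Add1 // r0:8,r1:5,r2:9,r3:7,r4:Add1
cycle 2: issue SUB r1<-Add2 // r0:8,r1:Add2,r2:9,r3:7,r4:Add1
cycle 3: CDB Add1=2; issue SUB r4<-Add1 // r0:8,r1:Add2,r2:9,r3:7,r4:Add1
cycle 4: CDB Add2=3; issue MUL r4<-Mul1 // r0:8,r1:3,r2:9,r3:7,r4:Mul1
cycle 5: CDB Add1=-5; issue MUL r3<-Mul2 // r0:8,r1:3,r2:9,r3:Mul2,r4:Mul1
cycle 6: issue ADD r0<-Add1 // r0:Add1,r1:3,r2:9,r3:Mul2,r4:Mul1
cycle 7: stall // r0:Add1,r1:3,r2:9,r3:Mul2,r4:Mul1
cycle 8: CDB Mul1=49; issue MUL r3<-Mul1 // r0:Add1,r1:3,r2:9,r3:Mul1,r4:49
cycle 9: CDB Mul2=24 // r0:Add1,r1:3,r2:9,r3:Mul1,r4:49
cycle 10: - // r0:Add1,r1:3,r2:9,r3:Mul1,r4:49
cycle 11: CDB Add1=27 // r0:27,r1:3,r2:9,r3:Mul1,r4:49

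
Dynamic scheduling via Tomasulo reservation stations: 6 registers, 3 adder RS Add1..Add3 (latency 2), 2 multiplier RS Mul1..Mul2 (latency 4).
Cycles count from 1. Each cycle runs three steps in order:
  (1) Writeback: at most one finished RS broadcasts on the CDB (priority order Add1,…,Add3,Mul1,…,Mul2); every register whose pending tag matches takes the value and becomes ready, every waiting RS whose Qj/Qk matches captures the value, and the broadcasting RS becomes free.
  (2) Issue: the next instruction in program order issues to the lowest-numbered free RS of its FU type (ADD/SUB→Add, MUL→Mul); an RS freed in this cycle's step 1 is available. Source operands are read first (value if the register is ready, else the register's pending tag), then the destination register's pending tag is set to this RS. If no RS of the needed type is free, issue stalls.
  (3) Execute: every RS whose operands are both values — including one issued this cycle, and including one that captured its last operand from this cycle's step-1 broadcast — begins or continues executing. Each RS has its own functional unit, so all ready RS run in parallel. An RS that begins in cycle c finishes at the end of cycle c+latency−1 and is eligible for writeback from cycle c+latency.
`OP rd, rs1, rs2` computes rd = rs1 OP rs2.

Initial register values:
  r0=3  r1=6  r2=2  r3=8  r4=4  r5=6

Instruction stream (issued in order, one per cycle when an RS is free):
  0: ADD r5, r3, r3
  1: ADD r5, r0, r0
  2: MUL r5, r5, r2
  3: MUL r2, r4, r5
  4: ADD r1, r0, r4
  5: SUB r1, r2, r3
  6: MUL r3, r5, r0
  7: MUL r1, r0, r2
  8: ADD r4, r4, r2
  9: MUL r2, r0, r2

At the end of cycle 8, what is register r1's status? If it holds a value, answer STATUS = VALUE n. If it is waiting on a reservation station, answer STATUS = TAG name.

STATUS = TAG Add2

  c1: issue ADD r5<-Add1  regs: r0:3,r1:6,r2:2,r3:8,r4:4,r5:Add1
  c2: issue ADD r5<-Add2  regs: r0:3,r1:6,r2:2,r3:8,r4:4,r5:Add2
  c3: CDB Add1=16; issue MUL r5<-Mul1  regs: r0:3,r1:6,r2:2,r3:8,r4:4,r5:Mul1
  c4: CDB Add2=6; issue MUL r2<-Mul2  regs: r0:3,r1:6,r2:Mul2,r3:8,r4:4,r5:Mul1
  c5: issue ADD r1<-Add1  regs: r0:3,r1:Add1,r2:Mul2,r3:8,r4:4,r5:Mul1
  c6: issue SUB r1<-Add2  regs: r0:3,r1:Add2,r2:Mul2,r3:8,r4:4,r5:Mul1
  c7: CDB Add1=7; stall  regs: r0:3,r1:Add2,r2:Mul2,r3:8,r4:4,r5:Mul1
  c8: CDB Mul1=12; issue MUL r3<-Mul1  regs: r0:3,r1:Add2,r2:Mul2,r3:Mul1,r4:4,r5:12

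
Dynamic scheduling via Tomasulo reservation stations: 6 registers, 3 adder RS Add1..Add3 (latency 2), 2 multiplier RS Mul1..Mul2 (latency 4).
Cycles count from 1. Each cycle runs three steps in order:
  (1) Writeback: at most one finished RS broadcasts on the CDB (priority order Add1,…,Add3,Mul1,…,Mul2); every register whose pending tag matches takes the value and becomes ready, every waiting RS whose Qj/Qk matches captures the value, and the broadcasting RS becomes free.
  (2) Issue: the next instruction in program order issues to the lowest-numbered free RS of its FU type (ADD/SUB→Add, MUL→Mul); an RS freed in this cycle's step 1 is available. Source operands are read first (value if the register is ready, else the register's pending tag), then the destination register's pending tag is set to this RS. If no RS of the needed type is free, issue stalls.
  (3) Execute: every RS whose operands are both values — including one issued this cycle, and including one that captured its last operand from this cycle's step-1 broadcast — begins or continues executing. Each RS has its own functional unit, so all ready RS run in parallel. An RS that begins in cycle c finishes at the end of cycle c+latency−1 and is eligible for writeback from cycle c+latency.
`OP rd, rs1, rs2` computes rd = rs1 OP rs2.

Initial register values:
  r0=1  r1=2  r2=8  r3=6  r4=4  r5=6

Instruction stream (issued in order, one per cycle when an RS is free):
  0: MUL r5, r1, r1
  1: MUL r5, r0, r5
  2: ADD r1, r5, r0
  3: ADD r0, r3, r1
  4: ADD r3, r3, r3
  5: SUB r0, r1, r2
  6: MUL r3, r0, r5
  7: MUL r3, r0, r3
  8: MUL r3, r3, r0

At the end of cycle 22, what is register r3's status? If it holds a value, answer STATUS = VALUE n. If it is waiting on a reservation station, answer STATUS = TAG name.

STATUS = TAG Mul1

c1: issue MUL r5<-Mul1 | r0:1,r1:2,r2:8,r3:6,r4:4,r5:Mul1
c2: issue MUL r5<-Mul2 | r0:1,r1:2,r2:8,r3:6,r4:4,r5:Mul2
c3: issue ADD r1<-Add1 | r0:1,r1:Add1,r2:8,r3:6,r4:4,r5:Mul2
c4: issue ADD r0<-Add2 | r0:Add2,r1:Add1,r2:8,r3:6,r4:4,r5:Mul2
c5: CDB Mul1=4; issue ADD r3<-Add3 | r0:Add2,r1:Add1,r2:8,r3:Add3,r4:4,r5:Mul2
c6: stall | r0:Add2,r1:Add1,r2:8,r3:Add3,r4:4,r5:Mul2
c7: CDB Add3=12; issue SUB r0<-Add3 | r0:Add3,r1:Add1,r2:8,r3:12,r4:4,r5:Mul2
c8: issue MUL r3<-Mul1 | r0:Add3,r1:Add1,r2:8,r3:Mul1,r4:4,r5:Mul2
c9: CDB Mul2=4; issue MUL r3<-Mul2 | r0:Add3,r1:Add1,r2:8,r3:Mul2,r4:4,r5:4
c10: stall | r0:Add3,r1:Add1,r2:8,r3:Mul2,r4:4,r5:4
c11: CDB Add1=5; stall | r0:Add3,r1:5,r2:8,r3:Mul2,r4:4,r5:4
c12: stall | r0:Add3,r1:5,r2:8,r3:Mul2,r4:4,r5:4
c13: CDB Add2=11; stall | r0:Add3,r1:5,r2:8,r3:Mul2,r4:4,r5:4
c14: CDB Add3=-3; stall | r0:-3,r1:5,r2:8,r3:Mul2,r4:4,r5:4
c15: stall | r0:-3,r1:5,r2:8,r3:Mul2,r4:4,r5:4
c16: stall | r0:-3,r1:5,r2:8,r3:Mul2,r4:4,r5:4
c17: stall | r0:-3,r1:5,r2:8,r3:Mul2,r4:4,r5:4
c18: CDB Mul1=-12; issue MUL r3<-Mul1 | r0:-3,r1:5,r2:8,r3:Mul1,r4:4,r5:4
c19: - | r0:-3,r1:5,r2:8,r3:Mul1,r4:4,r5:4
c20: - | r0:-3,r1:5,r2:8,r3:Mul1,r4:4,r5:4
c21: - | r0:-3,r1:5,r2:8,r3:Mul1,r4:4,r5:4
c22: CDB Mul2=36 | r0:-3,r1:5,r2:8,r3:Mul1,r4:4,r5:4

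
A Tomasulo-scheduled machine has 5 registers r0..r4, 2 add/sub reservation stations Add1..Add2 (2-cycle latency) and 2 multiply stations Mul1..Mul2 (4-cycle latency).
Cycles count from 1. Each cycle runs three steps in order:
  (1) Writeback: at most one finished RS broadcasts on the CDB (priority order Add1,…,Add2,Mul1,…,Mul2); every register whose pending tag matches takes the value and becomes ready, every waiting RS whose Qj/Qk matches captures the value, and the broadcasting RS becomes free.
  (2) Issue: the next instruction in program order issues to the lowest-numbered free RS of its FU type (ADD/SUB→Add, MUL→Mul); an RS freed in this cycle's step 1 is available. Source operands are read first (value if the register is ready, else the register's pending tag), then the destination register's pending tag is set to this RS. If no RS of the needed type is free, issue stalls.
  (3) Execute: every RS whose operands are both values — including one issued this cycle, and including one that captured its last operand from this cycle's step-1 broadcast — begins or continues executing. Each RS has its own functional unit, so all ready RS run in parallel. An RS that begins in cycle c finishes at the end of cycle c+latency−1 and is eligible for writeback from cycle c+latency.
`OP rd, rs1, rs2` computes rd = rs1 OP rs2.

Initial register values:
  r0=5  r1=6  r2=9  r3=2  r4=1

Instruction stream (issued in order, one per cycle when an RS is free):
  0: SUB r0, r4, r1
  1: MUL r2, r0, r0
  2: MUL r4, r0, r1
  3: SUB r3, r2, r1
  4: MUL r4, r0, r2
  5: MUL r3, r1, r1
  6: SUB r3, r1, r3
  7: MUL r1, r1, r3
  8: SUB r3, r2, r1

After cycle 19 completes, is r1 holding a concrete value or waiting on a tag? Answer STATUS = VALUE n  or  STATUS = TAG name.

  c1: issue SUB r0<-Add1  regs: r0:Add1,r1:6,r2:9,r3:2,r4:1
  c2: issue MUL r2<-Mul1  regs: r0:Add1,r1:6,r2:Mul1,r3:2,r4:1
  c3: CDB Add1=-5; issue MUL r4<-Mul2  regs: r0:-5,r1:6,r2:Mul1,r3:2,r4:Mul2
  c4: issue SUB r3<-Add1  regs: r0:-5,r1:6,r2:Mul1,r3:Add1,r4:Mul2
  c5: stall  regs: r0:-5,r1:6,r2:Mul1,r3:Add1,r4:Mul2
  c6: stall  regs: r0:-5,r1:6,r2:Mul1,r3:Add1,r4:Mul2
  c7: CDB Mul1=25; issue MUL r4<-Mul1  regs: r0:-5,r1:6,r2:25,r3:Add1,r4:Mul1
  c8: CDB Mul2=-30; issue MUL r3<-Mul2  regs: r0:-5,r1:6,r2:25,r3:Mul2,r4:Mul1
  c9: CDB Add1=19; issue SUB r3<-Add1  regs: r0:-5,r1:6,r2:25,r3:Add1,r4:Mul1
  c10: stall  regs: r0:-5,r1:6,r2:25,r3:Add1,r4:Mul1
  c11: CDB Mul1=-125; issue MUL r1<-Mul1  regs: r0:-5,r1:Mul1,r2:25,r3:Add1,r4:-125
  c12: CDB Mul2=36; issue SUB r3<-Add2  regs: r0:-5,r1:Mul1,r2:25,r3:Add2,r4:-125
  c13: -  regs: r0:-5,r1:Mul1,r2:25,r3:Add2,r4:-125
  c14: CDB Add1=-30  regs: r0:-5,r1:Mul1,r2:25,r3:Add2,r4:-125
  c15: -  regs: r0:-5,r1:Mul1,r2:25,r3:Add2,r4:-125
  c16: -  regs: r0:-5,r1:Mul1,r2:25,r3:Add2,r4:-125
  c17: -  regs: r0:-5,r1:Mul1,r2:25,r3:Add2,r4:-125
  c18: CDB Mul1=-180  regs: r0:-5,r1:-180,r2:25,r3:Add2,r4:-125
  c19: -  regs: r0:-5,r1:-180,r2:25,r3:Add2,r4:-125

STATUS = VALUE -180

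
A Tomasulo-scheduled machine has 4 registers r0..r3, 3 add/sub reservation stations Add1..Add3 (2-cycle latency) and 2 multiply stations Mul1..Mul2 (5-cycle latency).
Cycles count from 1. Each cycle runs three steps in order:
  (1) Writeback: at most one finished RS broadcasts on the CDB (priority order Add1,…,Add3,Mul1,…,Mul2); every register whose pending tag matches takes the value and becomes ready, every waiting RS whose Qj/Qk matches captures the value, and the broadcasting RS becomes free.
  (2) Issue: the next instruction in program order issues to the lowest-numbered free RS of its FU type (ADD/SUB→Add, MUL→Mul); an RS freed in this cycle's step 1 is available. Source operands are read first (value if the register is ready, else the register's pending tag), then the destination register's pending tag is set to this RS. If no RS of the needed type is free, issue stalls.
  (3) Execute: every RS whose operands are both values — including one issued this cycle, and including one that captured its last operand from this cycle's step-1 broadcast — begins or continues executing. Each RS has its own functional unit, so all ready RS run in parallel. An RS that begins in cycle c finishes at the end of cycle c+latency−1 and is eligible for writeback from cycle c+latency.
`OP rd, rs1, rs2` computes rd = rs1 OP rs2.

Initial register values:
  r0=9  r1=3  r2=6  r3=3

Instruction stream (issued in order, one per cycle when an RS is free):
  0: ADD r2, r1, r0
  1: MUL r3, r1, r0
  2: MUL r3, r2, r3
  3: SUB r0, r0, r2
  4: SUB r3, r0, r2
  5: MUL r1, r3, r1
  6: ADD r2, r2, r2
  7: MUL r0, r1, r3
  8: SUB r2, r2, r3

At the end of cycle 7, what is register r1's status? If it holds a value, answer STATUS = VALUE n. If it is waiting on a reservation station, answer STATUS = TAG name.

STATUS = TAG Mul1

c1: issue ADD r2<-Add1 | r0:9,r1:3,r2:Add1,r3:3
c2: issue MUL r3<-Mul1 | r0:9,r1:3,r2:Add1,r3:Mul1
c3: CDB Add1=12; issue MUL r3<-Mul2 | r0:9,r1:3,r2:12,r3:Mul2
c4: issue SUB r0<-Add1 | r0:Add1,r1:3,r2:12,r3:Mul2
c5: issue SUB r3<-Add2 | r0:Add1,r1:3,r2:12,r3:Add2
c6: CDB Add1=-3; stall | r0:-3,r1:3,r2:12,r3:Add2
c7: CDB Mul1=27; issue MUL r1<-Mul1 | r0:-3,r1:Mul1,r2:12,r3:Add2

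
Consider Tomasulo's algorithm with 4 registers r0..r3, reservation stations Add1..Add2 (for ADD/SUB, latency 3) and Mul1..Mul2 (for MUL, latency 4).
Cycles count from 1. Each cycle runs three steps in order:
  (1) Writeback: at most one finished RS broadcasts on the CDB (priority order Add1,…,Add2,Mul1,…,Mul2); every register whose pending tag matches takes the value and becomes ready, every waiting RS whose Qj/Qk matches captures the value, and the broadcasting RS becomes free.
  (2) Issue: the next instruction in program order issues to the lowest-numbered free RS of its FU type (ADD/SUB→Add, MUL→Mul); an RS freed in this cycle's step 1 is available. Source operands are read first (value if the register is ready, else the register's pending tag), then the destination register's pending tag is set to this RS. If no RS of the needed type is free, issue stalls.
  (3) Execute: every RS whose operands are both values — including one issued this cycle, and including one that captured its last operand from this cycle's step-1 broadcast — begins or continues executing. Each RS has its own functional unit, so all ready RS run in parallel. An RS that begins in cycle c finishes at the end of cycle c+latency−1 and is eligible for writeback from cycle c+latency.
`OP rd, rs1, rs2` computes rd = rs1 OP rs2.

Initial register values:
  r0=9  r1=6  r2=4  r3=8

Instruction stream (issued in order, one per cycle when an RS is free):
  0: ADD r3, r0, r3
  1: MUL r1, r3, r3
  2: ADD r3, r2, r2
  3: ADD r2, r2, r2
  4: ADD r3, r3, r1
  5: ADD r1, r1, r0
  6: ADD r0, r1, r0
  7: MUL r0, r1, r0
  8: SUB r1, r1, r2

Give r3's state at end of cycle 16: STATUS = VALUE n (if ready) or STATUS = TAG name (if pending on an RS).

STATUS = VALUE 297

c1: issue ADD r3<-Add1 | r0:9,r1:6,r2:4,r3:Add1
c2: issue MUL r1<-Mul1 | r0:9,r1:Mul1,r2:4,r3:Add1
c3: issue ADD r3<-Add2 | r0:9,r1:Mul1,r2:4,r3:Add2
c4: CDB Add1=17; issue ADD r2<-Add1 | r0:9,r1:Mul1,r2:Add1,r3:Add2
c5: stall | r0:9,r1:Mul1,r2:Add1,r3:Add2
c6: CDB Add2=8; issue ADD r3<-Add2 | r0:9,r1:Mul1,r2:Add1,r3:Add2
c7: CDB Add1=8; issue ADD r1<-Add1 | r0:9,r1:Add1,r2:8,r3:Add2
c8: CDB Mul1=289; stall | r0:9,r1:Add1,r2:8,r3:Add2
c9: stall | r0:9,r1:Add1,r2:8,r3:Add2
c10: stall | r0:9,r1:Add1,r2:8,r3:Add2
c11: CDB Add1=298; issue ADD r0<-Add1 | r0:Add1,r1:298,r2:8,r3:Add2
c12: CDB Add2=297; issue MUL r0<-Mul1 | r0:Mul1,r1:298,r2:8,r3:297
c13: issue SUB r1<-Add2 | r0:Mul1,r1:Add2,r2:8,r3:297
c14: CDB Add1=307 | r0:Mul1,r1:Add2,r2:8,r3:297
c15: - | r0:Mul1,r1:Add2,r2:8,r3:297
c16: CDB Add2=290 | r0:Mul1,r1:290,r2:8,r3:297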